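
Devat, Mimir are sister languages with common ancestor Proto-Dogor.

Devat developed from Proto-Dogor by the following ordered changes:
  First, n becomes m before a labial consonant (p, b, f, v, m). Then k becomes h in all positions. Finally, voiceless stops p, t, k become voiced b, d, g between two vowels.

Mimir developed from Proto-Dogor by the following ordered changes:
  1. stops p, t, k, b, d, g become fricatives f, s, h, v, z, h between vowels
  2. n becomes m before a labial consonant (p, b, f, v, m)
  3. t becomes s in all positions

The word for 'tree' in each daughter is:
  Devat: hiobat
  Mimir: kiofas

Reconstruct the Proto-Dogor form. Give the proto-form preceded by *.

*kiopat

Position 1: Devat has h, Mimir has k. Mimir preserves k here (none of its changes turn any other segment into k), so the proto-segment is *k.
Position 4: Devat has b, Mimir has f. Taking the neighbouring segments as reconstructed: Devat b could go back to *p or *b; Mimir f could go back to *p or *f — the one source consistent with every daughter is *p.
Continuing position by position gives *kiopat; check it forward:
Devat: start from *kiopat.
  rule 1: no change — kiopat
  rule 2 (unconditioned shift): kiopat → hiopat
  rule 3 (intervocalic voicing): hiopat → hiobat
  ⇒ Devat hiobat
Mimir: *kiopat
  kiopat → kiofat   [intervocalic lenition]
  kiofat (rule 2 does not apply)
  kiofat → kiofas   [unconditioned shift]
  giving Mimir kiofas.
Only *kiopat yields all of Devat hiobat, Mimir kiofas.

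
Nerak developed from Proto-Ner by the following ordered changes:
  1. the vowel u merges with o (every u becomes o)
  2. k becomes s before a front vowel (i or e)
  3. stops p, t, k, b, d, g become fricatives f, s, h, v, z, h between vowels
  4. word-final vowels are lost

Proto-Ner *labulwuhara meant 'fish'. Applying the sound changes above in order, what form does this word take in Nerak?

Nerak: *labulwuhara
  labulwuhara → labolwohara   [vowel merger]
  labolwohara (rule 2 does not apply)
  labolwohara → lavolwohara   [intervocalic lenition]
  lavolwohara → lavolwohar   [apocope]
  giving Nerak lavolwohar.

lavolwohar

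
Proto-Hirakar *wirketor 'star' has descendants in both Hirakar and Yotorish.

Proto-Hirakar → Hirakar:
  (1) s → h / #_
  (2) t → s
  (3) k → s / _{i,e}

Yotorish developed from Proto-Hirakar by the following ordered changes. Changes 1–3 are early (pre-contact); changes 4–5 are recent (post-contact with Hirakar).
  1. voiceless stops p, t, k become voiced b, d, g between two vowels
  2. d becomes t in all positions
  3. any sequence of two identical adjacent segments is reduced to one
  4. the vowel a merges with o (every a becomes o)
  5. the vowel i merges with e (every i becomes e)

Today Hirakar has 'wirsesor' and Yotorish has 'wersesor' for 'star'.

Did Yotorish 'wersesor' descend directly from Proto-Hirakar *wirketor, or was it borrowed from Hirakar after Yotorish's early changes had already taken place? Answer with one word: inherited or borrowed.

borrowed

If inherited, *wirketor would pass through all of Yotorish's changes:
Yotorish: start from *wirketor.
  rule 1 (intervocalic voicing): wirketor → wirkedor
  rule 2 (unconditioned shift): wirkedor → wirketor
  rule 3: no change — wirketor
  rule 4: no change — wirketor
  rule 5 (vowel merger): wirketor → werketor
  ⇒ Yotorish werketor
If borrowed from Hirakar 'wirsesor' after the early changes, it would undergo only the recent ones:
  rule 4 (vowel merger): no change (wirsesor)
  rule 5 (vowel merger): wirsesor → wersesor
  ⇒ as a loan: wersesor
Yotorish 'wersesor' matches the loan outcome 'wersesor', not the inherited 'werketor' — it skipped the early Yotorish changes, so it was borrowed from Hirakar.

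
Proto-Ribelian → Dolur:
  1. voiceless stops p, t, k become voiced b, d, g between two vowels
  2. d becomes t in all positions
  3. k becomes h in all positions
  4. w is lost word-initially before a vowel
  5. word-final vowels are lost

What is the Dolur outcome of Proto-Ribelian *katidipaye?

Dolur: *katidipaye > kadidibaye > katitibaye > hatitibaye > hatitibay  (by intervocalic voicing, unconditioned shift, unconditioned shift, apocope)

hatitibay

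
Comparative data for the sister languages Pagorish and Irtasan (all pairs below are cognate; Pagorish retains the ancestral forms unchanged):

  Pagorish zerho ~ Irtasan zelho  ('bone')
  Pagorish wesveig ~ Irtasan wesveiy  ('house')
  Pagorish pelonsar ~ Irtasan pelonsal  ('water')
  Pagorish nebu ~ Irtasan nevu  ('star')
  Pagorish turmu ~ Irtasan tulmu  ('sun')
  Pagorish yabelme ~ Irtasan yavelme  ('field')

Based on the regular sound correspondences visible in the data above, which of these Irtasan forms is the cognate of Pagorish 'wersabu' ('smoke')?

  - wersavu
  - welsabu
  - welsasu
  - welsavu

welsavu

zerho ~ zelho — Pagorish r corresponds to Irtasan l after a vowel, before a consonant other than r, m, n, p, b, f, v.
nebu ~ nevu — Pagorish b corresponds to Irtasan v between vowels (before a back vowel).
Applying these to Pagorish 'wersabu':
  wersabu → welsabu   (r→l after a vowel, before a consonant other than r, m, n, p, b, f, v)
  welsabu → welsavu   (b→v between vowels (before a back vowel))
So the Irtasan cognate is 'welsavu'.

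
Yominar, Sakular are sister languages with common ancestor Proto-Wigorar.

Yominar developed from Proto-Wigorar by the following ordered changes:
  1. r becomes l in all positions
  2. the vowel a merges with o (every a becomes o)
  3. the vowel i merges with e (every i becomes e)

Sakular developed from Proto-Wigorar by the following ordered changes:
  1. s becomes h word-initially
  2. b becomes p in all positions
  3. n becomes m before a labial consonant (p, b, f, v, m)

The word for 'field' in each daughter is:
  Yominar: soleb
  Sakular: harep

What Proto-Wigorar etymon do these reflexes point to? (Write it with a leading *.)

*sareb

Position 1: Yominar has s, Sakular has h. Yominar preserves s here (none of its changes turn any other segment into s), so the proto-segment is *s.
Position 5: Yominar has b, Sakular has p. Yominar preserves b here (none of its changes turn any other segment into b), so the proto-segment is *b.
Position 3: Yominar has l, Sakular has r. Sakular preserves r here (none of its changes turn any other segment into r), so the proto-segment is *r.
Verify the candidate proto-form against each daughter:
Yominar: *sareb > saleb > soleb  (by unconditioned shift, vowel merger)
Sakular: *sareb
  sareb → hareb   [debuccalisation]
  hareb → harep   [unconditioned shift]
  harep (rule 3 does not apply)
  giving Sakular harep.
*sareb is the unique common source.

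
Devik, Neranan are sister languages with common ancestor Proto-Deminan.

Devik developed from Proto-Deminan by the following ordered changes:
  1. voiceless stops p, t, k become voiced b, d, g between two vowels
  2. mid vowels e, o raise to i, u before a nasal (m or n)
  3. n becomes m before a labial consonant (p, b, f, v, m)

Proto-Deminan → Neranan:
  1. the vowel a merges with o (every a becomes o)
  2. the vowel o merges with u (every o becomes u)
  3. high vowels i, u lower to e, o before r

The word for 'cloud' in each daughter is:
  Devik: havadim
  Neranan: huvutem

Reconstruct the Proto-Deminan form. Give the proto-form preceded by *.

Position 4: Devik has a, Neranan has u. Devik preserves a here (none of its changes turn any other segment into a), so the proto-segment is *a.
Position 5: Devik has d, Neranan has t. Neranan preserves t here (none of its changes turn any other segment into t), so the proto-segment is *t.
Position 6: Devik has i, Neranan has e. Taking the neighbouring segments as reconstructed: Devik i could go back to *e or *i; Neranan e can only go back to *e — the one source consistent with every daughter is *e.
Continuing position by position gives *havatem; check it forward:
Devik: *havatem > havadem > havadim  (by intervocalic voicing, pre-nasal raising)
Neranan: start from *havatem.
  rule 1 (vowel merger): havatem → hovotem
  rule 2 (vowel merger): hovotem → huvutem
  rule 3: no change — huvutem
  ⇒ Neranan huvutem
No other proto-form is consistent with every reflex, so the reconstruction is *havatem.

*havatem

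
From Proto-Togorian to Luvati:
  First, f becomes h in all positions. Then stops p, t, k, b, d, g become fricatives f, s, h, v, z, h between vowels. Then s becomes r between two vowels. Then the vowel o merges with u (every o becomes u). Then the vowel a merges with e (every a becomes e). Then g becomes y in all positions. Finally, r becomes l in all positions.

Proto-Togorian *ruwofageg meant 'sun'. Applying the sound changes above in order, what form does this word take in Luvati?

luwuhehey

Luvati: start from *ruwofageg.
  rule 1 (unconditioned shift): ruwofageg → ruwohageg
  rule 2 (intervocalic lenition): ruwohageg → ruwohaheg
  rule 3: no change — ruwohaheg
  rule 4 (vowel merger): ruwohaheg → ruwuhaheg
  rule 5 (vowel merger): ruwuhaheg → ruwuheheg
  rule 6 (unconditioned shift): ruwuheheg → ruwuhehey
  rule 7 (unconditioned shift): ruwuhehey → luwuhehey
  ⇒ Luvati luwuhehey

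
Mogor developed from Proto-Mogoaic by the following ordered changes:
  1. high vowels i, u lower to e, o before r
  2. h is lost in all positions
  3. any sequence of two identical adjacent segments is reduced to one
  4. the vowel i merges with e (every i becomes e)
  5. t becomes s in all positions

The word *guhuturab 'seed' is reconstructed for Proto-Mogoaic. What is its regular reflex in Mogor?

Mogor: *guhuturab
  guhuturab → guhutorab   [pre-rhotic lowering]
  guhutorab → guutorab   [h-loss]
  guutorab → gutorab   [degemination]
  gutorab (rule 4 does not apply)
  gutorab → gusorab   [unconditioned shift]
  giving Mogor gusorab.

gusorab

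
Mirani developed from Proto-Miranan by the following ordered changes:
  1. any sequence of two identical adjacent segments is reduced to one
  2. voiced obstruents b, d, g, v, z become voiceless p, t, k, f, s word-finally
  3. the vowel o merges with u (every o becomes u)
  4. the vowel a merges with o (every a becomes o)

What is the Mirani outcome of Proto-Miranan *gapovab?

Mirani: start from *gapovab.
  rule 1: no change — gapovab
  rule 2 (final devoicing): gapovab → gapovap
  rule 3 (vowel merger): gapovap → gapuvap
  rule 4 (vowel merger): gapuvap → gopuvop
  ⇒ Mirani gopuvop

gopuvop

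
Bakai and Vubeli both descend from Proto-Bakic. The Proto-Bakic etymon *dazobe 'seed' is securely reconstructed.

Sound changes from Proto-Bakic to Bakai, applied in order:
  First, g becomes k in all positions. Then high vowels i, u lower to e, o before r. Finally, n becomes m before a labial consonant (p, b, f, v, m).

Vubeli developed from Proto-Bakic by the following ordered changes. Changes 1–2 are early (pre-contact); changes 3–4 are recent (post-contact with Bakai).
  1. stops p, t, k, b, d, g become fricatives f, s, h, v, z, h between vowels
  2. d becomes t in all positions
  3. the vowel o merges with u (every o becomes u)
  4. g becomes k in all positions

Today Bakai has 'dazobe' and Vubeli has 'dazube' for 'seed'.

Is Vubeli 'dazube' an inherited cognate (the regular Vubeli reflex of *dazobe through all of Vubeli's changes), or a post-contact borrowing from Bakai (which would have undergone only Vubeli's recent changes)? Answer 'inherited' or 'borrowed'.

If inherited, *dazobe would pass through all of Vubeli's changes:
Vubeli: start from *dazobe.
  rule 1 (intervocalic lenition): dazobe → dazove
  rule 2 (unconditioned shift): dazove → tazove
  rule 3 (vowel merger): tazove → tazuve
  rule 4: no change — tazuve
  ⇒ Vubeli tazuve
If borrowed from Bakai 'dazobe' after the early changes, it would undergo only the recent ones:
  rule 3 (vowel merger): dazobe → dazube
  rule 4 (unconditioned shift): no change (dazube)
  ⇒ as a loan: dazube
Vubeli 'dazube' matches the loan outcome 'dazube', not the inherited 'tazuve' — it skipped the early Vubeli changes, so it was borrowed from Bakai.

borrowed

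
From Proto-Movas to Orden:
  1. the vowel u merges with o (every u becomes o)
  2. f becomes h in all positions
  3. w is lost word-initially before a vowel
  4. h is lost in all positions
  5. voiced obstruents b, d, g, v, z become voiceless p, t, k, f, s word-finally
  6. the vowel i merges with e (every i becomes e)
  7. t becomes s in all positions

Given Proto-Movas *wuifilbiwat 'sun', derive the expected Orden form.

Orden: start from *wuifilbiwat.
  rule 1 (vowel merger): wuifilbiwat → woifilbiwat
  rule 2 (unconditioned shift): woifilbiwat → woihilbiwat
  rule 3 (glide loss): woihilbiwat → oihilbiwat
  rule 4 (h-loss): oihilbiwat → oiilbiwat
  rule 5: no change — oiilbiwat
  rule 6 (vowel merger): oiilbiwat → oeelbewat
  rule 7 (unconditioned shift): oeelbewat → oeelbewas
  ⇒ Orden oeelbewas

oeelbewas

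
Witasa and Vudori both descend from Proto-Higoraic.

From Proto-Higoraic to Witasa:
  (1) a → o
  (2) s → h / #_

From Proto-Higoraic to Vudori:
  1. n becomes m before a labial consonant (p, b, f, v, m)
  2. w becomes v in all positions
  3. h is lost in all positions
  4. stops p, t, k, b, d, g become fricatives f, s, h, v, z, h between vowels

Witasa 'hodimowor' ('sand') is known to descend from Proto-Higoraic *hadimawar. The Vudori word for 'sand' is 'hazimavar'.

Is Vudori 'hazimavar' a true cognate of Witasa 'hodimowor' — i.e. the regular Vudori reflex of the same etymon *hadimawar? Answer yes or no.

no

Derive the expected Vudori reflex of *hadimawar:
Vudori: *hadimawar
  hadimawar (rule 1 does not apply)
  hadimawar → hadimavar   [unconditioned shift]
  hadimavar → adimavar   [h-loss]
  adimavar → azimavar   [intervocalic lenition]
  giving Vudori azimavar.
The regular Vudori reflex would be 'azimavar', but the attested form is 'hazimavar'. The correspondence is irregular, so they are not cognates (the Vudori form has a different source).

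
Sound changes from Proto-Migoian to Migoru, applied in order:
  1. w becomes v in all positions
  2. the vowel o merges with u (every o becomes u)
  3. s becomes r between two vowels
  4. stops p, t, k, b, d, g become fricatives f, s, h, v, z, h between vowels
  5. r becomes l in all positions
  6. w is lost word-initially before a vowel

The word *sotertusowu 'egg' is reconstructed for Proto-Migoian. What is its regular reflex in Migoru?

suseltuluvu

Migoru: *sotertusowu
  sotertusowu → sotertusovu   [unconditioned shift]
  sotertusovu → sutertusuvu   [vowel merger]
  sutertusuvu → suterturuvu   [rhotacism]
  suterturuvu → suserturuvu   [intervocalic lenition]
  suserturuvu → suseltuluvu   [unconditioned shift]
  suseltuluvu (rule 6 does not apply)
  giving Migoru suseltuluvu.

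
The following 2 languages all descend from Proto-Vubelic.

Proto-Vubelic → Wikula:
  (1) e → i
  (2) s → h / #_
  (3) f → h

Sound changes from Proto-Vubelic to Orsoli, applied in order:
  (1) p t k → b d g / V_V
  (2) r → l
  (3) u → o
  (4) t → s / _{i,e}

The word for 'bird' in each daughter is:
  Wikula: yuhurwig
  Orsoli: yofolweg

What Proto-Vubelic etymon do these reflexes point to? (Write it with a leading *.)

Position 2: Wikula has u, Orsoli has o. Wikula preserves u here (none of its changes turn any other segment into u), so the proto-segment is *u.
Position 3: Wikula has h, Orsoli has f. Orsoli preserves f here (none of its changes turn any other segment into f), so the proto-segment is *f.
Position 7: Wikula has i, Orsoli has e. Orsoli preserves e here (none of its changes turn any other segment into e), so the proto-segment is *e.
Verify the candidate proto-form against each daughter:
Wikula: *yufurweg > yufurwig > yuhurwig  (by vowel merger, unconditioned shift)
Orsoli: start from *yufurweg.
  rule 1: no change — yufurweg
  rule 2 (unconditioned shift): yufurweg → yufulweg
  rule 3 (vowel merger): yufulweg → yofolweg
  rule 4: no change — yofolweg
  ⇒ Orsoli yofolweg
Only *yufurweg yields all of Wikula yuhurwig, Orsoli yofolweg.

*yufurweg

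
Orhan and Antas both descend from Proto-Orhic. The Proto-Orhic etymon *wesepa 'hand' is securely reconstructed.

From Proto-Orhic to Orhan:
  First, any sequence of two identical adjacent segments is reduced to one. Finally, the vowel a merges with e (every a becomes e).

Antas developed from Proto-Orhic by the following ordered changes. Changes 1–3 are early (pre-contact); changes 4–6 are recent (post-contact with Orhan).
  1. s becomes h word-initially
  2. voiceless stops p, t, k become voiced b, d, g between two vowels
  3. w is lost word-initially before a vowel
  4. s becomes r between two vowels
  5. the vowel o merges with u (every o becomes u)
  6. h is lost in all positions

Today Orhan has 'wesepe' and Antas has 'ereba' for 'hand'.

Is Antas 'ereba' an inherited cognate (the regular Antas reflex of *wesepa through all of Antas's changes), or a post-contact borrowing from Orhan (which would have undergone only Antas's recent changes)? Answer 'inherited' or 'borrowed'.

If inherited, *wesepa would pass through all of Antas's changes:
Antas: *wesepa
  wesepa (rule 1 does not apply)
  wesepa → weseba   [intervocalic voicing]
  weseba → eseba   [glide loss]
  eseba → ereba   [rhotacism]
  ereba (rule 5 does not apply)
  ereba (rule 6 does not apply)
  giving Antas ereba.
If borrowed from Orhan 'wesepe' after the early changes, it would undergo only the recent ones:
  rule 4 (rhotacism): wesepe → werepe
  rule 5 (vowel merger): no change (werepe)
  rule 6 (h-loss): no change (werepe)
  ⇒ as a loan: werepe
Antas 'ereba' matches the inherited outcome exactly, so it is an inherited cognate, not a loan.

inherited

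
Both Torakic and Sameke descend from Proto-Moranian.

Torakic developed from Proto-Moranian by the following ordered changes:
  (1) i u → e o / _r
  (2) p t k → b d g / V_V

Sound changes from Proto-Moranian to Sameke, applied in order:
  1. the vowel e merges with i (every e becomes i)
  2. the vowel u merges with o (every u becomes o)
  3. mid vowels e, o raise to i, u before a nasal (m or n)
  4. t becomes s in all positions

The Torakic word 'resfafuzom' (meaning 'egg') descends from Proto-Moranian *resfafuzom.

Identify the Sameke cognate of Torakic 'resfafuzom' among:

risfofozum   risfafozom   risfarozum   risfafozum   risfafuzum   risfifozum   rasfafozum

Sameke: *resfafuzom
  resfafuzom → risfafuzom   [vowel merger]
  risfafuzom → risfafozom   [vowel merger]
  risfafozom → risfafozum   [pre-nasal raising]
  risfafozum (rule 4 does not apply)
  giving Sameke risfafozum.
Among the options, 'risfafozum' alone shows every Sameke change applied in order.

risfafozum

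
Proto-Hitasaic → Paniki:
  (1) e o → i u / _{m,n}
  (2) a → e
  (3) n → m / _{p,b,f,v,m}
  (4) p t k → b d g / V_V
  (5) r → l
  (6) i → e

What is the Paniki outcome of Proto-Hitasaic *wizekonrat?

Paniki: *wizekonrat > wizekunrat > wizekunret > wizegunret > wizegunlet > wezegunlet  (by pre-nasal raising, vowel merger, intervocalic voicing, unconditioned shift, vowel merger)

wezegunlet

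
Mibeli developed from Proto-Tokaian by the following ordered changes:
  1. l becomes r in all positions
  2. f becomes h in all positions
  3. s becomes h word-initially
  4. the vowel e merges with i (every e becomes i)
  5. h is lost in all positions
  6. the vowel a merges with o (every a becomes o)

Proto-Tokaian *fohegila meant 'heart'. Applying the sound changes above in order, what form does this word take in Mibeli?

Mibeli: start from *fohegila.
  rule 1 (unconditioned shift): fohegila → fohegira
  rule 2 (unconditioned shift): fohegira → hohegira
  rule 3: no change — hohegira
  rule 4 (vowel merger): hohegira → hohigira
  rule 5 (h-loss): hohigira → oigira
  rule 6 (vowel merger): oigira → oigiro
  ⇒ Mibeli oigiro

oigiro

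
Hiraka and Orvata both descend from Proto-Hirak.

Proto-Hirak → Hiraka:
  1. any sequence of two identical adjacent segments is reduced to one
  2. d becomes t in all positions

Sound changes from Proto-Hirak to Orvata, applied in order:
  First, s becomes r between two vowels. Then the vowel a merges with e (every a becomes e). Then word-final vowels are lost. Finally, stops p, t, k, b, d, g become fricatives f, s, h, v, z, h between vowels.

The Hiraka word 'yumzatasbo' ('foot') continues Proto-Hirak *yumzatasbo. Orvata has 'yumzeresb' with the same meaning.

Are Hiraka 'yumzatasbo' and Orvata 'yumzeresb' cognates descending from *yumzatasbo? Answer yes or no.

Derive the expected Orvata reflex of *yumzatasbo:
Orvata: start from *yumzatasbo.
  rule 1: no change — yumzatasbo
  rule 2 (vowel merger): yumzatasbo → yumzetesbo
  rule 3 (apocope): yumzetesbo → yumzetesb
  rule 4 (intervocalic lenition): yumzetesb → yumzesesb
  ⇒ Orvata yumzesesb
The regular Orvata reflex would be 'yumzesesb', but the attested form is 'yumzeresb'. The correspondence is irregular, so they are not cognates (the Orvata form has a different source).

no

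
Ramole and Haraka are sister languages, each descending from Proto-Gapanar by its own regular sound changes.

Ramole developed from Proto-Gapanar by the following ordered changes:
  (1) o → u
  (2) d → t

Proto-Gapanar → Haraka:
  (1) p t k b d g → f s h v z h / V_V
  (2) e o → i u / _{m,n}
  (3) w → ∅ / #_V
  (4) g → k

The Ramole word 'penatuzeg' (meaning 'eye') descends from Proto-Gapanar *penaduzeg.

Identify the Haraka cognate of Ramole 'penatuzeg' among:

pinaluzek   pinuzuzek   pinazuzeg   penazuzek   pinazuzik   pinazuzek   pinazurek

pinazuzek

Haraka: start from *penaduzeg.
  rule 1 (intervocalic lenition): penaduzeg → penazuzeg
  rule 2 (pre-nasal raising): penazuzeg → pinazuzeg
  rule 3: no change — pinazuzeg
  rule 4 (unconditioned shift): pinazuzeg → pinazuzek
  ⇒ Haraka pinazuzek
The other candidates each miss or misapply at least one Haraka change.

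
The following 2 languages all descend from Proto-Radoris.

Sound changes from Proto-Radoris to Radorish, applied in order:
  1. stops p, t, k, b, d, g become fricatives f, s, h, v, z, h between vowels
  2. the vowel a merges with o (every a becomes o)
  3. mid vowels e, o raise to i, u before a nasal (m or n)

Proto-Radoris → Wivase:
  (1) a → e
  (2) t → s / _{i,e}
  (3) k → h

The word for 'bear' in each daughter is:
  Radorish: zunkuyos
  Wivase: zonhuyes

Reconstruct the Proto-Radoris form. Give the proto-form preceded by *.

*zonkuyas

Position 7: Radorish has o, Wivase has e. Taking the neighbouring segments as reconstructed: Radorish o could go back to *a or *o; Wivase e could go back to *a or *e — the one source consistent with every daughter is *a.
Position 4: Radorish has k, Wivase has h. Radorish preserves k here (none of its changes turn any other segment into k), so the proto-segment is *k.
Verify the candidate proto-form against each daughter:
Radorish: start from *zonkuyas.
  rule 1: no change — zonkuyas
  rule 2 (vowel merger): zonkuyas → zonkuyos
  rule 3 (pre-nasal raising): zonkuyos → zunkuyos
  ⇒ Radorish zunkuyos
Wivase: *zonkuyas
  zonkuyas → zonkuyes   [vowel merger]
  zonkuyes (rule 2 does not apply)
  zonkuyes → zonhuyes   [unconditioned shift]
  giving Wivase zonhuyes.
*zonkuyas is the unique common source.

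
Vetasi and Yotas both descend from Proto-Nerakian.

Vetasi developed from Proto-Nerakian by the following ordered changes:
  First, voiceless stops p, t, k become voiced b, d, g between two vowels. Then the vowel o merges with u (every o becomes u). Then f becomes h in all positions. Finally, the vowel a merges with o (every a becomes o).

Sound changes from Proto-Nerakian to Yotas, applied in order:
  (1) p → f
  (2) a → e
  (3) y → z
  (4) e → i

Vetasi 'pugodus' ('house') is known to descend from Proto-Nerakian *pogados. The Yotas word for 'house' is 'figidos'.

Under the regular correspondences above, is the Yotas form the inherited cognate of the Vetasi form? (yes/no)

Derive the expected Yotas reflex of *pogados:
Yotas: *pogados > fogados > fogedos > fogidos  (by unconditioned shift, vowel merger, vowel merger)
The regular Yotas reflex would be 'fogidos', but the attested form is 'figidos'. The correspondence is irregular, so they are not cognates (the Yotas form has a different source).

no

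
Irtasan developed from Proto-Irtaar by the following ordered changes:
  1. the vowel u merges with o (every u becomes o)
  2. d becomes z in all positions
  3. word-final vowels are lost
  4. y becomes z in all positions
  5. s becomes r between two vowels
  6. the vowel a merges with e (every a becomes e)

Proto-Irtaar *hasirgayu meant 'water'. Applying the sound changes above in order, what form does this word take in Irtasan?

herirgez

Irtasan: *hasirgayu
  hasirgayu → hasirgayo   [vowel merger]
  hasirgayo (rule 2 does not apply)
  hasirgayo → hasirgay   [apocope]
  hasirgay → hasirgaz   [unconditioned shift]
  hasirgaz → harirgaz   [rhotacism]
  harirgaz → herirgez   [vowel merger]
  giving Irtasan herirgez.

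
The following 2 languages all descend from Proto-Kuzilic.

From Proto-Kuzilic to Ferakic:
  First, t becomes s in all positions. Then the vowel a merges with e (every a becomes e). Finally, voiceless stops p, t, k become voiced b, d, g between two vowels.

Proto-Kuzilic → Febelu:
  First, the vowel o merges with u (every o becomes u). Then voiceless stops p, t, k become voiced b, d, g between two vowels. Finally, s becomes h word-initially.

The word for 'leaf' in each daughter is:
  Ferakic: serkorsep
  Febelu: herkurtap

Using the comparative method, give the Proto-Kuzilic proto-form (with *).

*serkortap

Position 8: Ferakic has e, Febelu has a. Febelu preserves a here (none of its changes turn any other segment into a), so the proto-segment is *a.
Position 7: Ferakic has s, Febelu has t. Febelu preserves t here (none of its changes turn any other segment into t), so the proto-segment is *t.
Position 5: Ferakic has o, Febelu has u. Ferakic preserves o here (none of its changes turn any other segment into o), so the proto-segment is *o.
Continuing position by position gives *serkortap; check it forward:
Ferakic: *serkortap
  serkortap → serkorsap   [unconditioned shift]
  serkorsap → serkorsep   [vowel merger]
  serkorsep (rule 3 does not apply)
  giving Ferakic serkorsep.
Febelu: *serkortap
  serkortap → serkurtap   [vowel merger]
  serkurtap (rule 2 does not apply)
  serkurtap → herkurtap   [debuccalisation]
  giving Febelu herkurtap.
*serkortap is the unique common source.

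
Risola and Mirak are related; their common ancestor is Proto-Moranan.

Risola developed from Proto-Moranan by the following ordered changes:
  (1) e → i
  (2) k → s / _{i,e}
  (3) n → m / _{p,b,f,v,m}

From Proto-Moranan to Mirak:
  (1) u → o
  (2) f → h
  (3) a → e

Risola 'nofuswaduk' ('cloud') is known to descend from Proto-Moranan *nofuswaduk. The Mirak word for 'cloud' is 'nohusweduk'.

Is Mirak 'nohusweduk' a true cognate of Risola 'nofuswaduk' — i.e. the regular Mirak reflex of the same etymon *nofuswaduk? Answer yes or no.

Derive the expected Mirak reflex of *nofuswaduk:
Mirak: *nofuswaduk
  nofuswaduk → nofoswadok   [vowel merger]
  nofoswadok → nohoswadok   [unconditioned shift]
  nohoswadok → nohoswedok   [vowel merger]
  giving Mirak nohoswedok.
The regular Mirak reflex would be 'nohoswedok', but the attested form is 'nohusweduk'. The correspondence is irregular, so they are not cognates (the Mirak form has a different source).

no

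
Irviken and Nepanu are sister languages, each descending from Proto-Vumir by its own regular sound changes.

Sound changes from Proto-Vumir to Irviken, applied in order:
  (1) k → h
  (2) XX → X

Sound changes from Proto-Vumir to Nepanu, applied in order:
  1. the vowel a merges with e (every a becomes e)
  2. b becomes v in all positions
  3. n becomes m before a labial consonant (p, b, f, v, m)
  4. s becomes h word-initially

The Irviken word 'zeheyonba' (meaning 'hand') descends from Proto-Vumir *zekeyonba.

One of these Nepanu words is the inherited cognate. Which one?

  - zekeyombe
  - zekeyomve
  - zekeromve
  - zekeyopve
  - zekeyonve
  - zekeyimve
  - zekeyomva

zekeyomve

Nepanu: *zekeyonba
  zekeyonba → zekeyonbe   [vowel merger]
  zekeyonbe → zekeyonve   [unconditioned shift]
  zekeyonve → zekeyomve   [nasal place assimilation]
  zekeyomve (rule 4 does not apply)
  giving Nepanu zekeyomve.
Only 'zekeyomve' matches the regular Nepanu development of *zekeyonba.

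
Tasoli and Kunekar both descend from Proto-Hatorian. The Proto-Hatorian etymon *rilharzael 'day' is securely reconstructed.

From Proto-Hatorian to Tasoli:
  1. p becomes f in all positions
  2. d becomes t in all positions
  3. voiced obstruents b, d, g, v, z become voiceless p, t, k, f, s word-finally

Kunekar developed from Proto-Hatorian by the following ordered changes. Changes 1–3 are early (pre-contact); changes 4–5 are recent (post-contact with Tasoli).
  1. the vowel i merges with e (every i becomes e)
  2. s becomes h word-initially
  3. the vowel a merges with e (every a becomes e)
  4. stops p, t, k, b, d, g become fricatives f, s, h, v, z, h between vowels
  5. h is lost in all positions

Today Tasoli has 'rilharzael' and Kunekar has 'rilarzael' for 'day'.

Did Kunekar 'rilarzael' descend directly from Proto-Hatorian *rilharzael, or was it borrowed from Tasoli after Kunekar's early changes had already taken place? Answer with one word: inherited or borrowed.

borrowed

If inherited, *rilharzael would pass through all of Kunekar's changes:
Kunekar: *rilharzael > relharzael > relherzeel > relerzeel  (by vowel merger, vowel merger, h-loss)
If borrowed from Tasoli 'rilharzael' after the early changes, it would undergo only the recent ones:
  rule 4 (intervocalic lenition): no change (rilharzael)
  rule 5 (h-loss): rilharzael → rilarzael
  ⇒ as a loan: rilarzael
Kunekar 'rilarzael' matches the loan outcome 'rilarzael', not the inherited 'relerzeel' — it skipped the early Kunekar changes, so it was borrowed from Tasoli.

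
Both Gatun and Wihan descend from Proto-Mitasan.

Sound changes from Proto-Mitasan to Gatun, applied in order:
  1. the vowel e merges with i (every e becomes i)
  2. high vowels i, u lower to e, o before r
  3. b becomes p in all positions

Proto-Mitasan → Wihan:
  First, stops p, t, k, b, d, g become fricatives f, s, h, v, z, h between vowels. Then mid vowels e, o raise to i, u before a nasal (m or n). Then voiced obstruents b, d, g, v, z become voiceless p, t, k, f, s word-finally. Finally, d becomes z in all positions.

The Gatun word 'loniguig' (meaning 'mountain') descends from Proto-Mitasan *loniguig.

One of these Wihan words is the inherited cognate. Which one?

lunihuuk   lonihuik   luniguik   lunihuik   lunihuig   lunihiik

Wihan: *loniguig > lonihuig > lunihuig > lunihuik  (by intervocalic lenition, pre-nasal raising, final devoicing)
Among the options, 'lunihuik' alone shows every Wihan change applied in order.

lunihuik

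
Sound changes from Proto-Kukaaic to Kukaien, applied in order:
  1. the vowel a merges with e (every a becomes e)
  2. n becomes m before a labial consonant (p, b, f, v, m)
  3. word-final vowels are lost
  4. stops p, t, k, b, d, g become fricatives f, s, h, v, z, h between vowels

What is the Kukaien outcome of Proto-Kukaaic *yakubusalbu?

Kukaien: start from *yakubusalbu.
  rule 1 (vowel merger): yakubusalbu → yekubuselbu
  rule 2: no change — yekubuselbu
  rule 3 (apocope): yekubuselbu → yekubuselb
  rule 4 (intervocalic lenition): yekubuselb → yehuvuselb
  ⇒ Kukaien yehuvuselb

yehuvuselb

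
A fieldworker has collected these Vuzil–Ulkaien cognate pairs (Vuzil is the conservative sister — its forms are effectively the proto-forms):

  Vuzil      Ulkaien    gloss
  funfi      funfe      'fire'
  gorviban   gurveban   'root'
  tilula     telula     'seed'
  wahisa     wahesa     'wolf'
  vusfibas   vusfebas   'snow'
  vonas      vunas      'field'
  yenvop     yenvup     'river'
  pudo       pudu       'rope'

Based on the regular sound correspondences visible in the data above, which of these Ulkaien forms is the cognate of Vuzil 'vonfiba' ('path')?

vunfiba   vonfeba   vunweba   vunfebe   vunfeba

vunfeba

vonas ~ vunas — Vuzil o corresponds to Ulkaien u after a consonant, before a nasal.
gorviban ~ gurveban, vusfibas ~ vusfebas — Vuzil i corresponds to Ulkaien e after a consonant, before a labial obstruent.
Applying these to Vuzil 'vonfiba':
  vonfiba → vunfiba   (o→u after a consonant, before a nasal)
  vunfiba → vunfeba   (i→e after a consonant, before a labial obstruent)
So the Ulkaien cognate is 'vunfeba'.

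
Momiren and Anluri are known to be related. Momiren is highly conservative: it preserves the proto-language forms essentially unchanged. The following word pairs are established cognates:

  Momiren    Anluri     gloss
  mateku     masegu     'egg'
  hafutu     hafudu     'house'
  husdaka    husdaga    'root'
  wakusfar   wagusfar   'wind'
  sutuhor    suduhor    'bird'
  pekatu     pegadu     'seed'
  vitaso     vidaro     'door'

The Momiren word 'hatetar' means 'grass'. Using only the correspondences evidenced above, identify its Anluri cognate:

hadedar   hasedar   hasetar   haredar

hasedar

mateku ~ masegu — Momiren t corresponds to Anluri s between vowels (before a front vowel).
vitaso ~ vidaro — Momiren t corresponds to Anluri d between vowels (before a back vowel).
Applying these to Momiren 'hatetar':
  hatetar → hasetar   (t→s between vowels (before a front vowel))
  hasetar → hasedar   (t→d between vowels (before a back vowel))
So the Anluri cognate is 'hasedar'.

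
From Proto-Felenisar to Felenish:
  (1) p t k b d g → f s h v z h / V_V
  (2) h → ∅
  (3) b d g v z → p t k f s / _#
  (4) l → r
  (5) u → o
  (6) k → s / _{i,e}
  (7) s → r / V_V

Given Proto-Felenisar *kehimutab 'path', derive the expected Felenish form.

seimorap

Felenish: *kehimutab > kehimusab > keimusab > keimusap > keimosap > seimosap > seimorap  (by intervocalic lenition, h-loss, final devoicing, vowel merger, palatalisation, rhotacism)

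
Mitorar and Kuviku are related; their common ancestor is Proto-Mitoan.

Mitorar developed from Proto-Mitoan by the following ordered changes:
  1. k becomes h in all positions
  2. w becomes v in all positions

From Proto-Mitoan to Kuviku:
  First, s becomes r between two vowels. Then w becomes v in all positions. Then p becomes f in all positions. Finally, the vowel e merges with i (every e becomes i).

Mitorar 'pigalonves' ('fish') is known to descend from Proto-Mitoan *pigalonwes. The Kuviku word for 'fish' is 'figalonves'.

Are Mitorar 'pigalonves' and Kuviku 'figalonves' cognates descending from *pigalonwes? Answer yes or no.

no

Derive the expected Kuviku reflex of *pigalonwes:
Kuviku: start from *pigalonwes.
  rule 1: no change — pigalonwes
  rule 2 (unconditioned shift): pigalonwes → pigalonves
  rule 3 (unconditioned shift): pigalonves → figalonves
  rule 4 (vowel merger): figalonves → figalonvis
  ⇒ Kuviku figalonvis
The regular Kuviku reflex would be 'figalonvis', but the attested form is 'figalonves'. The correspondence is irregular, so they are not cognates (the Kuviku form has a different source).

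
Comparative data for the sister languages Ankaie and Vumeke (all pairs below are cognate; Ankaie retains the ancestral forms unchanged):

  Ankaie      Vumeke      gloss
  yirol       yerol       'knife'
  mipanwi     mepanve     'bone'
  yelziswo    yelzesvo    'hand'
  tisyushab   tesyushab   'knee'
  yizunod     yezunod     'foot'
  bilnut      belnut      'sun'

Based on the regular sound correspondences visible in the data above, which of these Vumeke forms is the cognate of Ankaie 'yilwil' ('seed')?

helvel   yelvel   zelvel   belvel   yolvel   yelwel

yelziswo ~ yelzesvo, tisyushab ~ tesyushab — Ankaie i corresponds to Vumeke e after a consonant, before a consonant other than r, m, n, p, b, f, v.
mipanwi ~ mepanve — Ankaie w corresponds to Vumeke v after a consonant, before a front vowel.
Applying these to Ankaie 'yilwil':
  yilwil → yelwil   (i→e after a consonant, before a consonant other than r, m, n, p, b, f, v)
  yelwil → yelvil   (w→v after a consonant, before a front vowel)
  yelvil → yelvel   (i→e after a consonant, before a consonant other than r, m, n, p, b, f, v)
So the Vumeke cognate is 'yelvel'.

yelvel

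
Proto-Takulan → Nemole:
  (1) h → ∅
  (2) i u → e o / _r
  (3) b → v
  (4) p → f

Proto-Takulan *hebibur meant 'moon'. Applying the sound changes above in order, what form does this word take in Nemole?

Nemole: start from *hebibur.
  rule 1 (h-loss): hebibur → ebibur
  rule 2 (pre-rhotic lowering): ebibur → ebibor
  rule 3 (unconditioned shift): ebibor → evivor
  rule 4: no change — evivor
  ⇒ Nemole evivor

evivor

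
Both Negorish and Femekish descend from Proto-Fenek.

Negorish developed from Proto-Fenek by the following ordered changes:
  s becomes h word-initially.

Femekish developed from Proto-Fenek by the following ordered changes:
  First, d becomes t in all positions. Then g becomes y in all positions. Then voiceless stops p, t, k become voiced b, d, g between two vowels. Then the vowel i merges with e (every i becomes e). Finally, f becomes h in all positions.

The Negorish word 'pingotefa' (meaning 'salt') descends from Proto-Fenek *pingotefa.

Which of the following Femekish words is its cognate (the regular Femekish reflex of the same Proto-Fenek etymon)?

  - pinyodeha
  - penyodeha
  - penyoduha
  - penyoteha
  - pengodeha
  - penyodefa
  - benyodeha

Femekish: *pingotefa > pinyotefa > pinyodefa > penyodefa > penyodeha  (by unconditioned shift, intervocalic voicing, vowel merger, unconditioned shift)
The other candidates each miss or misapply at least one Femekish change.

penyodeha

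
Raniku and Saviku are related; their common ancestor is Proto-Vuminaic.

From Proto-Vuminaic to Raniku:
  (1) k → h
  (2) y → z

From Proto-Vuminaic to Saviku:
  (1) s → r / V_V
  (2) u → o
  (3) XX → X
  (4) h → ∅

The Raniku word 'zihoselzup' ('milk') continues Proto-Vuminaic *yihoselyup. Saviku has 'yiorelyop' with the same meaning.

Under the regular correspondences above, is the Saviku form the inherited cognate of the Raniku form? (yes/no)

yes

Derive the expected Saviku reflex of *yihoselyup:
Saviku: *yihoselyup
  yihoselyup → yihorelyup   [rhotacism]
  yihorelyup → yihorelyop   [vowel merger]
  yihorelyop (rule 3 does not apply)
  yihorelyop → yiorelyop   [h-loss]
  giving Saviku yiorelyop.
Saviku 'yiorelyop' matches the regular reflex exactly, so the pair is cognate.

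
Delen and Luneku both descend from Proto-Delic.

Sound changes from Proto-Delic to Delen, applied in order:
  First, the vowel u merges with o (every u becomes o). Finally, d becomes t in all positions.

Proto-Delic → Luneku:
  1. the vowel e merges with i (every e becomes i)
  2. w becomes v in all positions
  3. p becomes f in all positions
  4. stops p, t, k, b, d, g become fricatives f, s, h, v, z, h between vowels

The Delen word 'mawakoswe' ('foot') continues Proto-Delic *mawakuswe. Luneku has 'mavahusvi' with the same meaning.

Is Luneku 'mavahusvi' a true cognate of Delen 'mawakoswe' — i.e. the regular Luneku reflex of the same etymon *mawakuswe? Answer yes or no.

yes

Derive the expected Luneku reflex of *mawakuswe:
Luneku: *mawakuswe > mawakuswi > mavakusvi > mavahusvi  (by vowel merger, unconditioned shift, intervocalic lenition)
Luneku 'mavahusvi' matches the regular reflex exactly, so the pair is cognate.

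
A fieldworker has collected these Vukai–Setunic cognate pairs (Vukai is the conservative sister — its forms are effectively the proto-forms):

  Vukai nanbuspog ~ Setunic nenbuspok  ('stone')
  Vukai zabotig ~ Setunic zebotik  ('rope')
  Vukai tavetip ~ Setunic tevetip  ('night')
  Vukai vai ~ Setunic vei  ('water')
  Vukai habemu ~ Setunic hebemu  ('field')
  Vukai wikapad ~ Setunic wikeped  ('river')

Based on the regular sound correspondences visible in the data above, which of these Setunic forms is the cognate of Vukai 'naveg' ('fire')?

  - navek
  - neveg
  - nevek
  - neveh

nevek

tavetip ~ tevetip — Vukai a corresponds to Setunic e after a consonant, before a labial obstruent.
nanbuspog ~ nenbuspok, zabotig ~ zebotik — Vukai g corresponds to Setunic k word-finally.
Applying these to Vukai 'naveg':
  naveg → neveg   (a→e after a consonant, before a labial obstruent)
  neveg → nevek   (g→k word-finally)
So the Setunic cognate is 'nevek'.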